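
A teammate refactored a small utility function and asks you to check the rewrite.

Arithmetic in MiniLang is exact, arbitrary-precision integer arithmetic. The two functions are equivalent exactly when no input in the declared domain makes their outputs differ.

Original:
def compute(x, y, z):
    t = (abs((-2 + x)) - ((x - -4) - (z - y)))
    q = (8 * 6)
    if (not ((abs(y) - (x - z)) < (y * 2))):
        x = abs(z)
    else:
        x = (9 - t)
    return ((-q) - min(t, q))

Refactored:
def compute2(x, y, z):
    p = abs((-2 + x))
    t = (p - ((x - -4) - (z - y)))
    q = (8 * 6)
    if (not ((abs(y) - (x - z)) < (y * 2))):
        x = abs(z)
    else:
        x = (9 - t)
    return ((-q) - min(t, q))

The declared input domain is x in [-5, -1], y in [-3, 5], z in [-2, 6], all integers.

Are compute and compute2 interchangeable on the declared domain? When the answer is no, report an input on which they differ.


Reading the diff, among the changes: statement counts differ, plus local variable names differ.
Spot check at x=-1, y=1, z=5 — compute: t := 4 | q := 48 | (not ((abs(y) - (x - z)) < (y * 2))): true | x := 5 | result -52. compute2: p := 3 | t := 4 | q := 48 | (not ((abs(y) - (x - z)) < (y * 2))): true | x := 5 | result -52. Both give -52.
Sweeping the whole domain (405 inputs) finds no disagreement.
verdict: equivalent


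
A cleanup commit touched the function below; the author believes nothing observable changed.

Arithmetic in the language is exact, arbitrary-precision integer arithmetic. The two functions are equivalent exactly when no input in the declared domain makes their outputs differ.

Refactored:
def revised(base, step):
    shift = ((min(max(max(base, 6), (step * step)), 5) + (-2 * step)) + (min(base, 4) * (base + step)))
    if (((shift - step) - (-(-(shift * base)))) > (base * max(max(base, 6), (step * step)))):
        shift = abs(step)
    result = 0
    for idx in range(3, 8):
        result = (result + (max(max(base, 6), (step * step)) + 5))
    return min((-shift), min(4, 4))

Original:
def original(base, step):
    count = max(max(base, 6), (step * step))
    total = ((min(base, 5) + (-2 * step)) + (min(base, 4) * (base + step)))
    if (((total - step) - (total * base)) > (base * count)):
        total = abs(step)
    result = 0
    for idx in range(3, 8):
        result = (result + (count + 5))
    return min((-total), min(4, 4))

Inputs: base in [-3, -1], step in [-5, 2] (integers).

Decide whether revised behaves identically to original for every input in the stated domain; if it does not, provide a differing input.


Consider the input base=-3, step=2.
original: count := 6 | total := -4 | (((total - step) - (total * base)) > (base * count)): false | result := 0 | iter idx=3: | result := 11 | iter idx=4: | result := 22 | iter idx=5: | result := 33 | iter idx=6: | result := 44 | iter idx=7: | result := 55 | result 4
revised: shift := 4 | (((shift - step) - (-(-(shift * base)))) > (base * max(max(base, 6), (step * step)))): true | shift := 2 | result := 0 | iter idx=3: | result := 11 | iter idx=4: | result := 22 | iter idx=5: | result := 33 | iter idx=6: | result := 44 | iter idx=7: | result := 55 | result -2
4 and -2 differ, so these are not the same function on this domain.
verdict: not equivalent; witness: base=-3, step=2


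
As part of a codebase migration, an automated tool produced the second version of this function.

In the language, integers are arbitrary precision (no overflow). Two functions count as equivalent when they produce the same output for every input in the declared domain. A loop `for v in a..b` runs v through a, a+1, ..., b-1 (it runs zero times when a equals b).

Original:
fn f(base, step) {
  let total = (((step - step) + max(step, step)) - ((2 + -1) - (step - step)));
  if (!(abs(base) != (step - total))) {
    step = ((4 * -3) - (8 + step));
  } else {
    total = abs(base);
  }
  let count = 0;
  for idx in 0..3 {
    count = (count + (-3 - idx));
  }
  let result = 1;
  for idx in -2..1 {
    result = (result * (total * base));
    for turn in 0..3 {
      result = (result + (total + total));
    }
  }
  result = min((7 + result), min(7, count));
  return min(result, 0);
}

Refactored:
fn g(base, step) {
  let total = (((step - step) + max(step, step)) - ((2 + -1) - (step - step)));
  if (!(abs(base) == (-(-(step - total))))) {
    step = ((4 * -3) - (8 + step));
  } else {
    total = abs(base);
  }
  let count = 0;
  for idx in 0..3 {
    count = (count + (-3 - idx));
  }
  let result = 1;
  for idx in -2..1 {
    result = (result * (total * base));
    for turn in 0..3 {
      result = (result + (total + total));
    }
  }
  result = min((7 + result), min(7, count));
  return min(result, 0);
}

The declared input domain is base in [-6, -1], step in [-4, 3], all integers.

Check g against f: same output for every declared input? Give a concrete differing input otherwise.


These are not equivalent — on base=-6, step=-4 the outputs split (-1253 vs -923).
f: total = -5; (!(abs(base) != (step - total))) -> false; total = 6; count = 0; [idx=0]; count = -3; [idx=1]; count = -7; [idx=2]; count = -12; result = 1; [idx=-2]; result = -36; [turn=0]; result = -24; [turn=1]; result = -12; [turn=2]; result = 0; [idx=-1]; result = 0; [turn=0]; result = 12; [turn=1]; result = 24; [turn=2]; result = 36; [idx=0]; result = -1296; [turn=0]; result = -1284; [turn=1]; result = -1272; [turn=2]; result = -1260; result = -1253; return -1253
g: total = -5; (!(abs(base) == (-(-(step - total))))) -> true; step = -16; count = 0; [idx=0]; count = -3; [idx=1]; count = -7; [idx=2]; count = -12; result = 1; [idx=-2]; result = 30; [turn=0]; result = 20; [turn=1]; result = 10; [turn=2]; result = 0; [idx=-1]; result = 0; [turn=0]; result = -10; [turn=1]; result = -20; [turn=2]; result = -30; [idx=0]; result = -900; [turn=0]; result = -910; [turn=1]; result = -920; [turn=2]; result = -930; result = -923; return -923
verdict: not equivalent; witness: base=-6, step=-4


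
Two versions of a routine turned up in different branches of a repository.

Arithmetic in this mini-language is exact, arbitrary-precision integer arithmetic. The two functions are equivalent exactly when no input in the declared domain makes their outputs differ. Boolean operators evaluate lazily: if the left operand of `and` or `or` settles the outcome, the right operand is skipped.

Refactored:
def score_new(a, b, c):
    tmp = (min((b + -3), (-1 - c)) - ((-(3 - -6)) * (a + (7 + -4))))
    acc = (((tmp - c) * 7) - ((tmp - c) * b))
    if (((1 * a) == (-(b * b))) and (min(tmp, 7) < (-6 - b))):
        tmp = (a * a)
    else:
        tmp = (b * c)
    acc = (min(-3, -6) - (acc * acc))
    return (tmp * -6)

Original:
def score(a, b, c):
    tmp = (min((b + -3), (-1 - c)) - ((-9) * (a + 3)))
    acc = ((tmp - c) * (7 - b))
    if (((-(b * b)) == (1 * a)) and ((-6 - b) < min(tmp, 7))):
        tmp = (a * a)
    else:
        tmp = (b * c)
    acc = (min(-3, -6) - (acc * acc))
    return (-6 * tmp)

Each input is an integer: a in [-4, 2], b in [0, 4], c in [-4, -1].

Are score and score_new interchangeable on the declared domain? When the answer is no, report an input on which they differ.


These are not equivalent — on a=-4, b=2, c=-4 the outputs split (48 vs -96).
score: tmp=-10, then acc=-30, then (((-(b * b)) == (1 * a)) and ((-6 - b) < min(tmp, 7))) is false, then tmp=-8, then acc=-906, then returns 48
score_new: tmp=-10, then acc=-30, then (((1 * a) == (-(b * b))) and (min(tmp, 7) < (-6 - b))) is true, then tmp=16, then acc=-906, then returns -96
verdict: not equivalent; witness: a=-4, b=2, c=-4


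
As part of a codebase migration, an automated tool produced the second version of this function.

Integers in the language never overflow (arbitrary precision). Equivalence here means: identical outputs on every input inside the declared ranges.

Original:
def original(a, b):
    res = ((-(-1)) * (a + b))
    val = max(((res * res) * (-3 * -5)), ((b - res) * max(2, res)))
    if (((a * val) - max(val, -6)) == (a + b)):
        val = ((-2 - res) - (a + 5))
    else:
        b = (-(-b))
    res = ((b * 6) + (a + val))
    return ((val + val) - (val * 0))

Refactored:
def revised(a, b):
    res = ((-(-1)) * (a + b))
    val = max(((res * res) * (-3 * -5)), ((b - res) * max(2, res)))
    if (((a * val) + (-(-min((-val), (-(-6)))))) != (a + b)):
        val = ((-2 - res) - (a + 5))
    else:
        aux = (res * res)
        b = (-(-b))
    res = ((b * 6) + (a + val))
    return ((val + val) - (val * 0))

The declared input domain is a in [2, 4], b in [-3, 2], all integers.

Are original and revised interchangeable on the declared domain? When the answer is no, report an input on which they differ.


There is a counterexample at a=2, b=-3: 30 on one side, -16 on the other.
original: res=-1, then val=15, then (((a * val) - max(val, -6)) == (a + b)) is false, then b=-3, then res=-1, then returns 30
revised: res=-1, then val=15, then (((a * val) + (-(-min((-val), (-(-6)))))) != (a + b)) is true, then val=-8, then res=-24, then returns -16
verdict: not equivalent; witness: a=2, b=-3


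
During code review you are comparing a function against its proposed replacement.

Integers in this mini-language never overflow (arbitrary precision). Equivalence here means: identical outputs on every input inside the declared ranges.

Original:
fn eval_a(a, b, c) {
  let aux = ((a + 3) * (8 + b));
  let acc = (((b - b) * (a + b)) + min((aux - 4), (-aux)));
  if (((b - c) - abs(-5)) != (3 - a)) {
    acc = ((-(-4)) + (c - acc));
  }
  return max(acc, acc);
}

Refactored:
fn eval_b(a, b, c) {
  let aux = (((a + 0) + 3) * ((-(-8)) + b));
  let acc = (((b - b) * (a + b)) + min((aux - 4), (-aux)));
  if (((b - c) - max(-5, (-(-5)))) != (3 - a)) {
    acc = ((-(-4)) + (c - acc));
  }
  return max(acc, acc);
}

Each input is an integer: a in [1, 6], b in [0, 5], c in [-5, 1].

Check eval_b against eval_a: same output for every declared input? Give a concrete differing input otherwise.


Comparing the listings, the differences include: min/max/abs usage differs, and constant usage differs, and arithmetic usage differs.
Spot check at a=3, b=3, c=-4 — eval_a: aux = 66; acc = -66; (((b - c) - abs(-5)) != (3 - a)) -> true; acc = 66; return 66. eval_b: aux = 66; acc = -66; (((b - c) - max(-5, (-(-5)))) != (3 - a)) -> true; acc = 66; return 66. Both give 66.
An exhaustive pass over the 252 declared inputs shows identical outputs.
verdict: equivalent


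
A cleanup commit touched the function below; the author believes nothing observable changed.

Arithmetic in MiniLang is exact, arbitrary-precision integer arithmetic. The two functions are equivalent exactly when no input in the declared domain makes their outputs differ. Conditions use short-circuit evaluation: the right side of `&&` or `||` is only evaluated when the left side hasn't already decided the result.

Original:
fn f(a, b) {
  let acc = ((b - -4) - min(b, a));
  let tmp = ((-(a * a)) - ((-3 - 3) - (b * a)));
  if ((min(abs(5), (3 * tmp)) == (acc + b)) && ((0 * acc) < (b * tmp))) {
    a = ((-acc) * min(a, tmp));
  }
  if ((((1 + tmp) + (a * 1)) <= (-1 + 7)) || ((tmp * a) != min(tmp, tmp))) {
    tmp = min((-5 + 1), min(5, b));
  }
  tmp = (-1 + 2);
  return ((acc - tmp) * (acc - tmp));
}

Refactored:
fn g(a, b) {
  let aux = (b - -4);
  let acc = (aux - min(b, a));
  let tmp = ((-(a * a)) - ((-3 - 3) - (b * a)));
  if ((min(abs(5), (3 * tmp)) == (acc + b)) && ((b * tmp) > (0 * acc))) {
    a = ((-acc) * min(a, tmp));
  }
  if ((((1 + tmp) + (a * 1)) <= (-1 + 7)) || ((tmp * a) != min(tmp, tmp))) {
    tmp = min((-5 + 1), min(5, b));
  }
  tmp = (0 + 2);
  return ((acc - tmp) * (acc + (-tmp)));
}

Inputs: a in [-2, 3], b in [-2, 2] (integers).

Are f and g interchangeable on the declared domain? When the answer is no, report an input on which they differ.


The rewrite breaks on a=-2, b=-2, where the results are 9 and 4.
f: acc := 4 | tmp := 6 | ((min(abs(5), (3 * tmp)) == (acc + b)) && ((0 * acc) < (b * tmp))): false | ((((1 + tmp) + (a * 1)) <= (-1 + 7)) || ((tmp * a) != min(tmp, tmp))): true | tmp := -4 | tmp := 1 | result 9
g: aux := 2 | acc := 4 | tmp := 6 | ((min(abs(5), (3 * tmp)) == (acc + b)) && ((b * tmp) > (0 * acc))): false | ((((1 + tmp) + (a * 1)) <= (-1 + 7)) || ((tmp * a) != min(tmp, tmp))): true | tmp := -4 | tmp := 2 | result 4
verdict: not equivalent; witness: a=-2, b=-2


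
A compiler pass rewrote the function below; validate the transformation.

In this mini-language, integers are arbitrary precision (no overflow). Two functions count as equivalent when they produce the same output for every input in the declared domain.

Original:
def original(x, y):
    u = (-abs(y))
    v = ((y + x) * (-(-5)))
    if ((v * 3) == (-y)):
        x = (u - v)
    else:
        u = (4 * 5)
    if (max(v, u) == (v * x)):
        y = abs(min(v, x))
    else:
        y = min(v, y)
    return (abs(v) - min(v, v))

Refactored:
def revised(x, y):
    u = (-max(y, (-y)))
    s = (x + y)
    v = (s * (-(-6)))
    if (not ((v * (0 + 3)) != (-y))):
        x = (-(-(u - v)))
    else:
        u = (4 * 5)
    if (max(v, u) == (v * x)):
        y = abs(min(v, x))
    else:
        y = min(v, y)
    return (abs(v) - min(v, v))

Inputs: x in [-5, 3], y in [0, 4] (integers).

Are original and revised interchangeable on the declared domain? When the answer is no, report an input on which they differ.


Run the pair on x=-5, y=0.
original: u becomes 0; next v becomes -25; next ((v * 3) == (-y)) evaluates to false; next u becomes 20; next (max(v, u) == (v * x)) evaluates to false; next y becomes -25; next final value 50
revised: u becomes 0; next s becomes -5; next v becomes -30; next (not ((v * (0 + 3)) != (-y))) evaluates to false; next u becomes 20; next (max(v, u) == (v * x)) evaluates to false; next y becomes -30; next final value 60
50 != 60, so the rewrite changes behavior.
verdict: not equivalent; witness: x=-5, y=0


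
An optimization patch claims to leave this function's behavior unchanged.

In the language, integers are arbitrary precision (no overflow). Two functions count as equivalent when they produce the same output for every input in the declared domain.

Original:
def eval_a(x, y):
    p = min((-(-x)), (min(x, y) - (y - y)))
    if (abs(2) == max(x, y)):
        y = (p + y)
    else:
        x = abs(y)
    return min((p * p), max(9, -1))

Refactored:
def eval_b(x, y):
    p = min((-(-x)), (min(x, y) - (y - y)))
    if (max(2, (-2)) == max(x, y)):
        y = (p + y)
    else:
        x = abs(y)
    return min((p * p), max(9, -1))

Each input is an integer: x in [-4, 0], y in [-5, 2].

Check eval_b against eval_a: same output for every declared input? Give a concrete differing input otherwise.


Comparing the listings, the differences include: min/max/abs usage differs; also constant usage differs.
As a probe, take x=-2, y=-3: eval_a runs p becomes -3; next (abs(2) == max(x, y)) evaluates to false; next x becomes 3; next final value 9; eval_b runs p becomes -3; next (max(2, (-2)) == max(x, y)) evaluates to false; next x becomes 3; next final value 9; both end at 9.
Across all 40 domain points the two functions coincide.
verdict: equivalent


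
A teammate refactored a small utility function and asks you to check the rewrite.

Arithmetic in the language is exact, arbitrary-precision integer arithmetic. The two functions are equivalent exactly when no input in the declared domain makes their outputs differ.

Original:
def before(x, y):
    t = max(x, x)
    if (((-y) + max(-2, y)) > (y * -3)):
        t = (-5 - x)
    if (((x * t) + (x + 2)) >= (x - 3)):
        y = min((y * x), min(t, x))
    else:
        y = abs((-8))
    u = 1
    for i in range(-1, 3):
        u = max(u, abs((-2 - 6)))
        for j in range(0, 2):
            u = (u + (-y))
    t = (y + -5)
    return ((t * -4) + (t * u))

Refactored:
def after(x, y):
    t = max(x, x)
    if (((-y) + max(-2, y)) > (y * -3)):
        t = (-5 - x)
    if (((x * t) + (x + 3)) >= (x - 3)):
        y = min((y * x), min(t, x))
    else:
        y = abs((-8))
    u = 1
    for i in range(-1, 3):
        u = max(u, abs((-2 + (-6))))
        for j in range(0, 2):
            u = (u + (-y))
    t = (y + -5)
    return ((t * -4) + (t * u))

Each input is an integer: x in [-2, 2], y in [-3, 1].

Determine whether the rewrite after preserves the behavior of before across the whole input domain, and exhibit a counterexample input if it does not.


Evaluate both at x=1, y=1.
before: t=1, then (((-y) + max(-2, y)) > (y * -3)) is true, then t=-6, then (((x * t) + (x + 2)) >= (x - 3)) is false, then y=8, then u=1, then (i=-1), then u=8, then (j=0), then u=0, then (j=1), then u=-8, then (i=0), then u=8, then (j=0), then u=0, then (j=1), then u=-8, then (i=1), then u=8, then (j=0), then u=0, then (j=1), then u=-8, then (i=2), then u=8, then (j=0), then u=0, then (j=1), then u=-8, then t=3, then returns -36
after: t=1, then (((-y) + max(-2, y)) > (y * -3)) is true, then t=-6, then (((x * t) + (x + 3)) >= (x - 3)) is true, then y=-6, then u=1, then (i=-1), then u=8, then (j=0), then u=14, then (j=1), then u=20, then (i=0), then u=20, then (j=0), then u=26, then (j=1), then u=32, then (i=1), then u=32, then (j=0), then u=38, then (j=1), then u=44, then (i=2), then u=44, then (j=0), then u=50, then (j=1), then u=56, then t=-11, then returns -572
-36 != -572, so the rewrite changes behavior.
verdict: not equivalent; witness: x=1, y=1


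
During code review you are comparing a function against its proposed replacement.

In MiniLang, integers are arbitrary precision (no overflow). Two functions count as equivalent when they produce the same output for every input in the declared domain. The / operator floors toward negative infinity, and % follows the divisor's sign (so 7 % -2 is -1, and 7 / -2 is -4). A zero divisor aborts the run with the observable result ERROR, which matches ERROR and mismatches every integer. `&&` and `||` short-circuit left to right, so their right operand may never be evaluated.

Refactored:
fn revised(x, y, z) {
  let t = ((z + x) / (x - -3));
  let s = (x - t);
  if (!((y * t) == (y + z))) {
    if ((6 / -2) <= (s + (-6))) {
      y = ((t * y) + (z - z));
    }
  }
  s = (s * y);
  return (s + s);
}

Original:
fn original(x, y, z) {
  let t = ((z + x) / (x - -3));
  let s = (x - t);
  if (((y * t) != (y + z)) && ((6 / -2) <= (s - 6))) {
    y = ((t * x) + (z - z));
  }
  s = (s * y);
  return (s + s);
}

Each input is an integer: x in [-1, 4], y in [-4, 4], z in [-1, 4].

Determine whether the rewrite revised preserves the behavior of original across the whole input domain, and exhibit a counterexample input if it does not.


On input x=4, y=-4, z=3, original returns 24 while revised returns -24.
verdict: not equivalent; witness: x=4, y=-4, z=3


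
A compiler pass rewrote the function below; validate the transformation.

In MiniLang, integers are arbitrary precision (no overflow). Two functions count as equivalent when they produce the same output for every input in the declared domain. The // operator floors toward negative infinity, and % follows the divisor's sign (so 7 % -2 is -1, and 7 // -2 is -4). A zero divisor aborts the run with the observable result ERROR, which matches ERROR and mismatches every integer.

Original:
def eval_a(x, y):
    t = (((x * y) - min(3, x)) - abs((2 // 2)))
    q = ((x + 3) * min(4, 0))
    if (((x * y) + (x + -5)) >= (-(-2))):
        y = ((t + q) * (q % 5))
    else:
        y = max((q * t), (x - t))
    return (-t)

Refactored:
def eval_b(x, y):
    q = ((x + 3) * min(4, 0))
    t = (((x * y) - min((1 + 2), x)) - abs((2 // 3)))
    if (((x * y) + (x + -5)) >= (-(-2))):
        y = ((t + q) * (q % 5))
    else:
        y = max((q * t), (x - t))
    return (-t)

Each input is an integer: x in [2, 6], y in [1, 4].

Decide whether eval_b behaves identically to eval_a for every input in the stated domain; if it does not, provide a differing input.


Consider the input x=2, y=1.
eval_a: t = -1; q = 0; (((x * y) + (x + -5)) >= (-(-2))) -> false; y = 3; return 1
eval_b: q = 0; t = 0; (((x * y) + (x + -5)) >= (-(-2))) -> false; y = 2; return 0
1 != 0, so the rewrite changes behavior.
verdict: not equivalent; witness: x=2, y=1


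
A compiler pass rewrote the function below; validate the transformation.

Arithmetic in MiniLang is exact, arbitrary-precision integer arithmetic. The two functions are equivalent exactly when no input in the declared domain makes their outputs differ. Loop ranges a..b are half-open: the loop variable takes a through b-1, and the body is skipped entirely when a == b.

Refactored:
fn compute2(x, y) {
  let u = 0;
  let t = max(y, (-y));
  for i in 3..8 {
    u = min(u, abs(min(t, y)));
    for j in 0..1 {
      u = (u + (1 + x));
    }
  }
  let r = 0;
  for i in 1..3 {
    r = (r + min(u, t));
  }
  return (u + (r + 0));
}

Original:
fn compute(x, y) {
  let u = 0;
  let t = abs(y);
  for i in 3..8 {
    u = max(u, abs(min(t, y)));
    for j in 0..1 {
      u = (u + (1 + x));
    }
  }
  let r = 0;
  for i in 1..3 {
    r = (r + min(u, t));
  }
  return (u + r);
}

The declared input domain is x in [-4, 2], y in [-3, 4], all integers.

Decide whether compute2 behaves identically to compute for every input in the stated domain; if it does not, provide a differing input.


The rewrite breaks on x=-4, y=-3, where the results are 0 and -45.
compute: u := 0 | t := 3 | iter i=3: | u := 3 | iter j=0: | u := 0 | iter i=4: | u := 3 | iter j=0: | u := 0 | iter i=5: | u := 3 | iter j=0: | u := 0 | iter i=6: | u := 3 | iter j=0: | u := 0 | iter i=7: | u := 3 | iter j=0: | u := 0 | r := 0 | iter i=1: | r := 0 | iter i=2: | r := 0 | result 0
compute2: u := 0 | t := 3 | iter i=3: | u := 0 | iter j=0: | u := -3 | iter i=4: | u := -3 | iter j=0: | u := -6 | iter i=5: | u := -6 | iter j=0: | u := -9 | iter i=6: | u := -9 | iter j=0: | u := -12 | iter i=7: | u := -12 | iter j=0: | u := -15 | r := 0 | iter i=1: | r := -15 | iter i=2: | r := -30 | result -45
verdict: not equivalent; witness: x=-4, y=-3


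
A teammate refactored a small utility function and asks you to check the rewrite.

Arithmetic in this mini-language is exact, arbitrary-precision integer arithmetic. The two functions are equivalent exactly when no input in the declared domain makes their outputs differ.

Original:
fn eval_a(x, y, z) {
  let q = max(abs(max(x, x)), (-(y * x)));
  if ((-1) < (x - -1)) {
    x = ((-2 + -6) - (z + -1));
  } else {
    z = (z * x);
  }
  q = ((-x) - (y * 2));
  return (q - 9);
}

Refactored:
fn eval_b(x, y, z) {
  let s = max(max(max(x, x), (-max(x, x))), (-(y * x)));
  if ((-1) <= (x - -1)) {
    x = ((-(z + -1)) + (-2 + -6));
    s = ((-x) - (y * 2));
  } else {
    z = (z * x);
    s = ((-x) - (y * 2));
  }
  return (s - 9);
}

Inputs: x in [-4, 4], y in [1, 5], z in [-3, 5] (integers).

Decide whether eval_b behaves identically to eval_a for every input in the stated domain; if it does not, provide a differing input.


Take x=-2, y=1, z=-3.
eval_a: q := 2 | ((-1) < (x - -1)): false | z := 6 | q := 0 | result -9
eval_b: s := 2 | ((-1) <= (x - -1)): true | x := -4 | s := 2 | result -7
-9 != -7, so the rewrite changes behavior.
verdict: not equivalent; witness: x=-2, y=1, z=-3


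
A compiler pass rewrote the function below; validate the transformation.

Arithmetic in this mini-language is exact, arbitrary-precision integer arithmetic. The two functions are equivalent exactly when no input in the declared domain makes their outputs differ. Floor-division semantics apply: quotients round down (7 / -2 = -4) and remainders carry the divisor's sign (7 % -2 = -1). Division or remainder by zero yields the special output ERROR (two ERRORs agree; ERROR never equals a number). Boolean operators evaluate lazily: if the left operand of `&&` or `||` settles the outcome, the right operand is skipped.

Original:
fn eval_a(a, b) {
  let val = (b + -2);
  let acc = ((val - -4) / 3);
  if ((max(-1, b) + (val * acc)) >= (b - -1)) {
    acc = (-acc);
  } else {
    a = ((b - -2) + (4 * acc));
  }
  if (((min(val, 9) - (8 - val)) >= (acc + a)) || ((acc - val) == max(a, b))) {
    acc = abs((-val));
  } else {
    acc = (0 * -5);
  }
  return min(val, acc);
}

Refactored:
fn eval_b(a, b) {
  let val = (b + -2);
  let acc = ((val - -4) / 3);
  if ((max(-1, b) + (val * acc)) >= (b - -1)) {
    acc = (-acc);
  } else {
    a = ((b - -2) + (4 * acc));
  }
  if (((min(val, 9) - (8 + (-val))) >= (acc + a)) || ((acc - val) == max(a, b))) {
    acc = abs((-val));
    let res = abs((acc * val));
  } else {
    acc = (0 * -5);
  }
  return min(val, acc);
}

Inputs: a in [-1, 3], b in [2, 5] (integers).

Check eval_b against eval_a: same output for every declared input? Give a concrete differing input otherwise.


Although arithmetic usage differs; and min/max/abs usage differs; and local variable names differ; and statement counts differ, 20/20 inputs agree.
verdict: equivalent


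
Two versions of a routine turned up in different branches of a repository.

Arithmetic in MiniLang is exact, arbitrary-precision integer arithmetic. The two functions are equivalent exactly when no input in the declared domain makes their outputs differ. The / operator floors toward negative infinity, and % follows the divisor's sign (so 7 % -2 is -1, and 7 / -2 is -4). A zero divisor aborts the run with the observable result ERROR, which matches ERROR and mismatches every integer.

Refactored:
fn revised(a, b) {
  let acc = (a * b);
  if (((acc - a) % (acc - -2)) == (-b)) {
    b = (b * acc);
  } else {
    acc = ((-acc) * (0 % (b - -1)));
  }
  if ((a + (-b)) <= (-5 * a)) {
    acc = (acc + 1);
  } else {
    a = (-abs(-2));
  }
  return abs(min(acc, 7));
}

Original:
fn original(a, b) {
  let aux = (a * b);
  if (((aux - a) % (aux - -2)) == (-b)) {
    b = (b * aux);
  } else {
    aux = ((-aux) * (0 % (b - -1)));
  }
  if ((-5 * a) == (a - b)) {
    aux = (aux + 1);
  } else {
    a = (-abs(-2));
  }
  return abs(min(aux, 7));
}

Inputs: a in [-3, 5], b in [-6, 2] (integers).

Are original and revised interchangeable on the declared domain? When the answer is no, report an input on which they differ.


These are not equivalent — on a=-3, b=-6 the outputs split (0 vs 1).
original: aux = 18; (((aux - a) % (aux - -2)) == (-b)) -> false; aux = 0; ((-5 * a) == (a - b)) -> false; a = -2; return 0
revised: acc = 18; (((acc - a) % (acc - -2)) == (-b)) -> false; acc = 0; ((a + (-b)) <= (-5 * a)) -> true; acc = 1; return 1
verdict: not equivalent; witness: a=-3, b=-6


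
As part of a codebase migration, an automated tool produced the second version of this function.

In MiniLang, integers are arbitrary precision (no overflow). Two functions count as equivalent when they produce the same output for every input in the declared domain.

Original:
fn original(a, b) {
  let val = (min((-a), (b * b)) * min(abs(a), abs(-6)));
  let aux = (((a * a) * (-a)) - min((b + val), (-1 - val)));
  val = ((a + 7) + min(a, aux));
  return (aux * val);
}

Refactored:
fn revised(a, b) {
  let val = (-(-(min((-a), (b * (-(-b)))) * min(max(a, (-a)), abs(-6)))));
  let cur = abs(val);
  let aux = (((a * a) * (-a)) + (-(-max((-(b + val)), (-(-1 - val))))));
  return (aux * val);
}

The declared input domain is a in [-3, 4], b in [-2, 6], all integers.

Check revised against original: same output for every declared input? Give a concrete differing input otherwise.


a=-3, b=-2 yields 37 from original but 333 from revised.
verdict: not equivalent; witness: a=-3, b=-2


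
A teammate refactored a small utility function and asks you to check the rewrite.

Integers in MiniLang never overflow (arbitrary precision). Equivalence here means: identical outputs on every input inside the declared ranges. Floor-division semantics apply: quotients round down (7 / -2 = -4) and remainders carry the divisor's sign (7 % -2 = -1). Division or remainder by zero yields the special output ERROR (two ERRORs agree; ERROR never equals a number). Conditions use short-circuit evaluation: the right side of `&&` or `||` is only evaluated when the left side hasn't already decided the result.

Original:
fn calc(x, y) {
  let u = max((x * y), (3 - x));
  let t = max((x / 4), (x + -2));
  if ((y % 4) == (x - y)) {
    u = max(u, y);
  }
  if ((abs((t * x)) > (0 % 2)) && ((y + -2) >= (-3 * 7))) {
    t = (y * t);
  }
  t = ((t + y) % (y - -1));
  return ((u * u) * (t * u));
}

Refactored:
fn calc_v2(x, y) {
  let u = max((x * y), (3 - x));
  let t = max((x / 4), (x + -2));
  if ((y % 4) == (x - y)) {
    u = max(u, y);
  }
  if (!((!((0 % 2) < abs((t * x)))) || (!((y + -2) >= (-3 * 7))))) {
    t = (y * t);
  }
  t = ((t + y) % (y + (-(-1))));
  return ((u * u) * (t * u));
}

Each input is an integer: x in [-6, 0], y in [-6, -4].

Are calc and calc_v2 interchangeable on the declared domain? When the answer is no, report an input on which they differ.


Reading the diff, among the changes: comparison usage differs; arithmetic usage differs; boolean connective usage differs.
One worked example (x=0, y=-5) — calc: u = 3; t = 0; ((y % 4) == (x - y)) -> false; ((abs((t * x)) > (0 % 2)) && ((y + -2) >= (-3 * 7))) -> false; t = -1; return -27; calc_v2: u = 3; t = 0; ((y % 4) == (x - y)) -> false; (!((!((0 % 2) < abs((t * x)))) || (!((y + -2) >= (-3 * 7))))) -> false; t = -1; return -27; agreement on -27.
Sweeping the whole domain (21 inputs) finds no disagreement.
verdict: equivalent


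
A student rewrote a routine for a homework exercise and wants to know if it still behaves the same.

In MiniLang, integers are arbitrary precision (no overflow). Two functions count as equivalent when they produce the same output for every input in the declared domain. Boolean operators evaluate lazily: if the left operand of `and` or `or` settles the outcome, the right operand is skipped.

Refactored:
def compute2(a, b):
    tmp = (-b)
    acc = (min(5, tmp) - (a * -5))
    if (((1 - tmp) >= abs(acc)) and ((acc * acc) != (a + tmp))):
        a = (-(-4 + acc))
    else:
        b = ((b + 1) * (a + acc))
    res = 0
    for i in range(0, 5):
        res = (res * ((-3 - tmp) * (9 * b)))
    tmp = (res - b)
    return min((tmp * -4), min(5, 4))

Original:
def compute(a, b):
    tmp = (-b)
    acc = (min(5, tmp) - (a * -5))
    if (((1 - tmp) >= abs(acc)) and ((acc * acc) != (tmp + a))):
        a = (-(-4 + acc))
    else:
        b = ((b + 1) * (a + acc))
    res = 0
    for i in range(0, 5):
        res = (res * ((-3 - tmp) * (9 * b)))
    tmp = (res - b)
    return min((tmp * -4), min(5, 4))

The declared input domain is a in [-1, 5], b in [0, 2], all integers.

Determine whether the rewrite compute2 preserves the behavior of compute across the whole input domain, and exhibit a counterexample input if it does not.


The two are interchangeable: same computation, different form, and every declared input agrees.
One worked example (a=1, b=0) — compute: tmp := 0 | acc := 5 | (((1 - tmp) >= abs(acc)) and ((acc * acc) != (tmp + a))): false | b := 6 | res := 0 | iter i=0: | res := 0 | iter i=1: | res := 0 | iter i=2: | res := 0 | iter i=3: | res := 0 | iter i=4: | res := 0 | tmp := -6 | result 4; compute2: tmp := 0 | acc := 5 | (((1 - tmp) >= abs(acc)) and ((acc * acc) != (a + tmp))): false | b := 6 | res := 0 | iter i=0: | res := 0 | iter i=1: | res := 0 | iter i=2: | res := 0 | iter i=3: | res := 0 | iter i=4: | res := 0 | tmp := -6 | result 4; agreement on 4.
Every one of the 21 inputs gives matching results.
verdict: equivalent


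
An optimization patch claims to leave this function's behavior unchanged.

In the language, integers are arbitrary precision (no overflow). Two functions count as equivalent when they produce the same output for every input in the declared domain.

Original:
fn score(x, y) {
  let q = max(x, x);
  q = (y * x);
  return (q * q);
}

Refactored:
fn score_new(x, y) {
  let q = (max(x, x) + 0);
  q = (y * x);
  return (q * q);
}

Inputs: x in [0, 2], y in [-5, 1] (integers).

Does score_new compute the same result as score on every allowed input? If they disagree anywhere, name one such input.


Side by side, the visible changes include: arithmetic usage differs; also constant usage differs.
Tracing x=1, y=1: score: q := 1 | q := 1 | result 1 | score_new: q := 1 | q := 1 | result 1 — matching result 1.
An exhaustive pass over the 21 declared inputs shows identical outputs.
verdict: equivalent


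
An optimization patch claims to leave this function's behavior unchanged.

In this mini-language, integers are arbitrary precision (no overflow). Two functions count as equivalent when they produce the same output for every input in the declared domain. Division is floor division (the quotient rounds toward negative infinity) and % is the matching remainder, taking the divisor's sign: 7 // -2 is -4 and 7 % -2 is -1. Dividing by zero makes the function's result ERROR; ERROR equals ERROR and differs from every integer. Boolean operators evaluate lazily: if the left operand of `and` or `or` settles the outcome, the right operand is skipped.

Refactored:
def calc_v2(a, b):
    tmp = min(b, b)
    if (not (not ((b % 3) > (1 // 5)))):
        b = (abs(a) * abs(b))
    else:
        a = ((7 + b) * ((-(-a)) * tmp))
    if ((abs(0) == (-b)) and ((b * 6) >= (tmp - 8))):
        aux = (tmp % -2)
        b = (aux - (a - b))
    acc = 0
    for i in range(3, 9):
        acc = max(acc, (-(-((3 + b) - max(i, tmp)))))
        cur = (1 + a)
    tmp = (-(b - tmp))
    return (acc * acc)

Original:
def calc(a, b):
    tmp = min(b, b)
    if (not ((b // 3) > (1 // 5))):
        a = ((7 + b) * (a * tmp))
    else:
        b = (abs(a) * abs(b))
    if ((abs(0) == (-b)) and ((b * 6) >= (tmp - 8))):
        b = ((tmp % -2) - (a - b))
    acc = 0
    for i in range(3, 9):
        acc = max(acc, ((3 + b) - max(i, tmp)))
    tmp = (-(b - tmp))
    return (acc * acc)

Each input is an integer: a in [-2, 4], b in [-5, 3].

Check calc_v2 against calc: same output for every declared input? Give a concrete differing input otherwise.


At a=-2, b=-5: calc gives 0, calc_v2 gives 100.
verdict: not equivalent; witness: a=-2, b=-5


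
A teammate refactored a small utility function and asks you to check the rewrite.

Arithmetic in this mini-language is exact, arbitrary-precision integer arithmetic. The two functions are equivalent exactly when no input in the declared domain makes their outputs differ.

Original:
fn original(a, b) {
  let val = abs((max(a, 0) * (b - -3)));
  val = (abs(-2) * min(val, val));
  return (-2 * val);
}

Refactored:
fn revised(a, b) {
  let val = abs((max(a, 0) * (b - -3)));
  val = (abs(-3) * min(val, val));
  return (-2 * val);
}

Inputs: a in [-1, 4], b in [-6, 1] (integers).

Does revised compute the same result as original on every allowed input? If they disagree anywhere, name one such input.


Run the pair on a=1, b=-6.
original: val := 3 | val := 6 | result -12
revised: val := 3 | val := 9 | result -18
-12 against -18: the behavior changed.
verdict: not equivalent; witness: a=1, b=-6


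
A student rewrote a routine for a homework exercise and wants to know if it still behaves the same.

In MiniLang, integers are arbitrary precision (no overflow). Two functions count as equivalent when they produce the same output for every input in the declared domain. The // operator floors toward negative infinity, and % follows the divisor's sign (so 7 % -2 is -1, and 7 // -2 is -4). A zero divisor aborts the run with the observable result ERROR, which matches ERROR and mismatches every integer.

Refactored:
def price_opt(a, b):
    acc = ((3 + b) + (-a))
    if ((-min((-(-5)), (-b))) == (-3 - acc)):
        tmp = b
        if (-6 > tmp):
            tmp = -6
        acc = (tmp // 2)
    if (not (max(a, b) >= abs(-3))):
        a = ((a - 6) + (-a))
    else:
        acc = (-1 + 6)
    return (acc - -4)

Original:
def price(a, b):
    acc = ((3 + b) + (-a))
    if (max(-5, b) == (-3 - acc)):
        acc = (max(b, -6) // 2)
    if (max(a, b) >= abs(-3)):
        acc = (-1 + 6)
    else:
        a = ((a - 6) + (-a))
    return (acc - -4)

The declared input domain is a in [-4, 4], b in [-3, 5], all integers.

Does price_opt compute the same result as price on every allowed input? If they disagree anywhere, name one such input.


The two are interchangeable: constant usage differs; and local variable names differ; and statement counts differ; and branching structure differs; and min/max/abs usage differs; and comparison usage differs; and boolean connective usage differs, and every declared input agrees.
As a probe, take a=-1, b=4: price runs acc=8, then (max(-5, b) == (-3 - acc)) is false, then (max(a, b) >= abs(-3)) is true, then acc=5, then returns 9; price_opt runs acc=8, then ((-min((-(-5)), (-b))) == (-3 - acc)) is false, then (not (max(a, b) >= abs(-3))) is false, then acc=5, then returns 9; both end at 9.
Checked all 81 inputs in the declared domain: the outputs agree on every one.
verdict: equivalent


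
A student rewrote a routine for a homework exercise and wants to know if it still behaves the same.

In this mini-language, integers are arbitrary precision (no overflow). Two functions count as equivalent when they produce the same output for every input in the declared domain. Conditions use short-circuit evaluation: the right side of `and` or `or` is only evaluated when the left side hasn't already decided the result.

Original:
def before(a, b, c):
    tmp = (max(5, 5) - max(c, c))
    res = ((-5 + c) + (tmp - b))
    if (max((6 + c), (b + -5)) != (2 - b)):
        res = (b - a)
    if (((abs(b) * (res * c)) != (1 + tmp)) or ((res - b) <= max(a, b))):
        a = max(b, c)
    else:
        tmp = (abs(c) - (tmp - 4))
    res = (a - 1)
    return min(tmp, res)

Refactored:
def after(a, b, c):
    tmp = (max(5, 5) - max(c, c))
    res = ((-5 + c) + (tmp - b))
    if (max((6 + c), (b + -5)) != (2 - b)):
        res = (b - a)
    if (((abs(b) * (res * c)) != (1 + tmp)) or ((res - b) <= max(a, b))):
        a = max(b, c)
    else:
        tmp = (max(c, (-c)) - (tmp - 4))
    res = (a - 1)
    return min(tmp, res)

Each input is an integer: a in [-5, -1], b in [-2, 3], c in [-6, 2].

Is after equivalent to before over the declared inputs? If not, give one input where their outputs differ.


Comparing the listings, the differences include: min/max/abs usage differs.
One worked example (a=-3, b=1, c=-5) — before: tmp becomes 10; next res becomes -1; next (max((6 + c), (b + -5)) != (2 - b)) evaluates to false; next (((abs(b) * (res * c)) != (1 + tmp)) or ((res - b) <= max(a, b))) evaluates to true; next a becomes 1; next res becomes 0; next final value 0; after: tmp becomes 10; next res becomes -1; next (max((6 + c), (b + -5)) != (2 - b)) evaluates to false; next (((abs(b) * (res * c)) != (1 + tmp)) or ((res - b) <= max(a, b))) evaluates to true; next a becomes 1; next res becomes 0; next final value 0; agreement on 0.
Sweeping the whole domain (270 inputs) finds no disagreement.
verdict: equivalent


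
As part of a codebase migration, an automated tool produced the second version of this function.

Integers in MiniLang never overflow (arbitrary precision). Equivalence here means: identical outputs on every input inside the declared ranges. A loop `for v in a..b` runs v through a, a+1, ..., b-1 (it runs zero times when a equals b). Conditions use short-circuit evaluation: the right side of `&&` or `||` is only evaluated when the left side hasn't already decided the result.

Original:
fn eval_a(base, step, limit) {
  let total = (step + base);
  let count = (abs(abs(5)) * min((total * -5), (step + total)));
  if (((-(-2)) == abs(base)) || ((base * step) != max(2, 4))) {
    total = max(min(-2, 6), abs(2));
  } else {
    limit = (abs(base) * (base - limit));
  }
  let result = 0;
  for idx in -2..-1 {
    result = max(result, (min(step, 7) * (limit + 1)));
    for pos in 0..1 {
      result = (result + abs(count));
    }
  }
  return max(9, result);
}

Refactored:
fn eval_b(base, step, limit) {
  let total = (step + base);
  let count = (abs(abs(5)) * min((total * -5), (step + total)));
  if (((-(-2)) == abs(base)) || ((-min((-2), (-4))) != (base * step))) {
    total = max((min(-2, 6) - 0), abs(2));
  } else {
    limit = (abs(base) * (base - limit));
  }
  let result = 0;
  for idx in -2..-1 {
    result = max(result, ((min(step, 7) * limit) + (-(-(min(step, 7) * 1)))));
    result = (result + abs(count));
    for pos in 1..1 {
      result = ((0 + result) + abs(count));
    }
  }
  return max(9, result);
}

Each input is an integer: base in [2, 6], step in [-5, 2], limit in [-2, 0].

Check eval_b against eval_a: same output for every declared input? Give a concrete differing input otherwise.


This is a faithful refactor — arithmetic usage differs; also min/max/abs usage differs; also statement counts differ; also constant usage differs; also loop structure differs, but the computed results match everywhere.
One worked example (base=5, step=-4, limit=-1) — eval_a: total := 1 | count := -25 | (((-(-2)) == abs(base)) || ((base * step) != max(2, 4))): true | total := 2 | result := 0 | iter idx=-2: | result := 0 | iter pos=0: | result := 25 | result 25; eval_b: total := 1 | count := -25 | (((-(-2)) == abs(base)) || ((-min((-2), (-4))) != (base * step))): true | total := 2 | result := 0 | iter idx=-2: | result := 0 | result := 25 | loop over pos: empty range | result 25; agreement on 25.
Every one of the 120 inputs gives matching results.
verdict: equivalent
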